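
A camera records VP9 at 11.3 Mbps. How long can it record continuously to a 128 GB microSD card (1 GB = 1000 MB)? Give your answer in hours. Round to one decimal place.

25.2 hours

Capacity: 128 GB = 1,024,000 Mb.
Recording time: 1,024,000 / 11.300 = 90,619 s ≈ 25.2 hours.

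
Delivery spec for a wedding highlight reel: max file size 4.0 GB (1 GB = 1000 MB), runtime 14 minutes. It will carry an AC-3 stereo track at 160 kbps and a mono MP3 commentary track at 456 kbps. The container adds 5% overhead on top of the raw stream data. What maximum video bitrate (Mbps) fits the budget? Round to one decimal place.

35.7 Mbps

Budget: 4.0 GB = 32000.0 Mb.
Stream payload after overhead: 32000.0 / 1.05 = 30476.2 Mb.
14 min = 840 s
Total bitrate budget: 30476.2 Mb / 840 s = 36.281 Mbps.
Audio total: 160 + 456 = 616 kbps = 0.616 Mbps.
Video: 36.281 − 0.616 = 35.665 Mbps.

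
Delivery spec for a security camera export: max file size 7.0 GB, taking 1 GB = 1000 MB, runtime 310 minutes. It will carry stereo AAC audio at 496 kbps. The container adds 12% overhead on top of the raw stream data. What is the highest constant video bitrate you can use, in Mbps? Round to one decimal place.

2.2 Mbps

Budget: 7.0 GB = 56000.0 Mb.
Stream payload after overhead: 56000.0 / 1.12 = 50000.0 Mb.
310 min = 18600 s
Total bitrate budget: 50000.0 Mb / 18600 s = 2.688 Mbps.
Audio: 496 kbps = 0.496 Mbps.
Video: 2.688 − 0.496 = 2.192 Mbps.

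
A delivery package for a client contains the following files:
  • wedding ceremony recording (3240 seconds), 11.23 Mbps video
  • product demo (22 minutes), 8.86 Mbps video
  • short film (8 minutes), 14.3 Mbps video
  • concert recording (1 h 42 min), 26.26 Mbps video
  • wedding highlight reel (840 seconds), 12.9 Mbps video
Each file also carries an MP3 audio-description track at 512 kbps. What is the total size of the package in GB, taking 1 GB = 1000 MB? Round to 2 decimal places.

Audio: 512 kbps = 0.512 Mbps.
wedding ceremony recording: 11.742 Mbps × 3240 s = 38044.1 Mb
product demo: 9.372 Mbps × 1320 s = 12371.0 Mb
short film: 14.812 Mbps × 480 s = 7109.8 Mb
concert recording: 26.772 Mbps × 6120 s = 163844.6 Mb
wedding highlight reel: 13.412 Mbps × 840 s = 11266.1 Mb
Total: 232635.6 Mb = 29079.5 MB.
= 29.08 GB.

29.08 GB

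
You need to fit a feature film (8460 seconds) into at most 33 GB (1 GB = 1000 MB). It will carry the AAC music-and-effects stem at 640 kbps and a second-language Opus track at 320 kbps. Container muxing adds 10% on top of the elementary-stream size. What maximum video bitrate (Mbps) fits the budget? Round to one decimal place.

Budget: 33 GB = 264000.0 Mb.
Stream payload after overhead: 264000.0 / 1.10 = 240000.0 Mb.
Total bitrate budget: 240000.0 Mb / 8460 s = 28.369 Mbps.
Audio total: 640 + 320 = 960 kbps = 0.960 Mbps.
Video: 28.369 − 0.960 = 27.409 Mbps.

27.4 Mbps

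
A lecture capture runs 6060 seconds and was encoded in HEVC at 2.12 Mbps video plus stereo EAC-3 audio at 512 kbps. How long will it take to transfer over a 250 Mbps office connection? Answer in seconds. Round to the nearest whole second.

64 seconds

Audio: 512 kbps = 0.512 Mbps.
Total bitrate: 2.632 Mbps.
File: 2.632 Mbps × 6060 s = 15949.9 Mb.
At 250 Mbps: 15949.9 / 250 = 63.8 s ≈ 63.8 seconds.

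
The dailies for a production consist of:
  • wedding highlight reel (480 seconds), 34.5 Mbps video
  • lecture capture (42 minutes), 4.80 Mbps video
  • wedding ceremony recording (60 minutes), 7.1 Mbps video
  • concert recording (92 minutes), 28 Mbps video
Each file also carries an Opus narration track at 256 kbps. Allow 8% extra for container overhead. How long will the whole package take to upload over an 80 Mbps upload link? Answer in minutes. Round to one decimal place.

47.7 minutes

Audio: 256 kbps = 0.256 Mbps.
wedding highlight reel: 34.756 Mbps × 480 s × 1.08 = 18017.5 Mb
lecture capture: 5.056 Mbps × 2520 s × 1.08 = 13760.4 Mb
wedding ceremony recording: 7.356 Mbps × 3600 s × 1.08 = 28600.1 Mb
concert recording: 28.256 Mbps × 5520 s × 1.08 = 168451.0 Mb
Total: 228829.0 Mb = 28603.6 MB.
At 80 Mbps: 228829.0 / 80 = 2860 s ≈ 47.7 minutes.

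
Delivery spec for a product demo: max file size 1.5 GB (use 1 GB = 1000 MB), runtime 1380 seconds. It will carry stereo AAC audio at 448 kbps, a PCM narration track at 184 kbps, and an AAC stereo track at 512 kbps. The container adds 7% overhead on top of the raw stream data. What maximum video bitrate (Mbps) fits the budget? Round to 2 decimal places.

Budget: 1.5 GB = 12000.0 Mb.
Stream payload after overhead: 12000.0 / 1.07 = 11215.0 Mb.
Total bitrate budget: 11215.0 Mb / 1380 s = 8.127 Mbps.
Audio total: 448 + 184 + 512 = 1144 kbps = 1.144 Mbps.
Video: 8.127 − 1.144 = 6.983 Mbps.

6.98 Mbps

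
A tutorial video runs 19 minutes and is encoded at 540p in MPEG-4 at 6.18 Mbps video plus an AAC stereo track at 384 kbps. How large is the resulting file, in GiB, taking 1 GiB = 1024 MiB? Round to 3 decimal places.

19 min = 1140 s
Audio: 384 kbps = 0.384 Mbps.
Total bitrate: 6.18 + 0.384 = 6.564 Mbps.
Stream data: 6.564 Mbps × 1140 s = 7483.0 Mb.
7,483 Mb = 935,370,000 bytes ÷ 1,073,741,824 = 0.8711 GiB.

0.871 GiB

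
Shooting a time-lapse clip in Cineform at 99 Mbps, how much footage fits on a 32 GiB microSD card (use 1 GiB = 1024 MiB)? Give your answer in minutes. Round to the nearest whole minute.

Capacity: 32 GiB = 274,878 Mb.
Recording time: 274,878 / 99.000 = 2,777 s ≈ 46.3 minutes.

46 minutes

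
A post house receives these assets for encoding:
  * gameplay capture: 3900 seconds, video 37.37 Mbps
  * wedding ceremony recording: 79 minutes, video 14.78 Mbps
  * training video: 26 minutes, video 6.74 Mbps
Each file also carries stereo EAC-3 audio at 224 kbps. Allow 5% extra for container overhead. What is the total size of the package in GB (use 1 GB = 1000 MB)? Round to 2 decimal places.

Audio: 224 kbps = 0.224 Mbps.
gameplay capture: 37.594 Mbps × 3900 s × 1.05 = 153947.4 Mb
wedding ceremony recording: 15.004 Mbps × 4740 s × 1.05 = 74674.9 Mb
training video: 6.964 Mbps × 1560 s × 1.05 = 11407.0 Mb
Total: 240029.4 Mb = 30003.7 MB.
= 30.00 GB.

30.00 GB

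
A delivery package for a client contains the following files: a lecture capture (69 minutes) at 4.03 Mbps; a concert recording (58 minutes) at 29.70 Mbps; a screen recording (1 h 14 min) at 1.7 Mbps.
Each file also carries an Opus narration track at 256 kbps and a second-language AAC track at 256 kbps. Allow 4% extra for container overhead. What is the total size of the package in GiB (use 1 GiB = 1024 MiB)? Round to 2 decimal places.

16.19 GiB

Audio total: 256 + 256 = 512 kbps = 0.512 Mbps.
lecture capture: 4.542 Mbps × 4140 s × 1.04 = 19556.0 Mb
concert recording: 30.212 Mbps × 3480 s × 1.04 = 109343.3 Mb
screen recording: 2.212 Mbps × 4440 s × 1.04 = 10214.1 Mb
Total: 139113.4 Mb = 17389.2 MB.
= 16.19 GiB.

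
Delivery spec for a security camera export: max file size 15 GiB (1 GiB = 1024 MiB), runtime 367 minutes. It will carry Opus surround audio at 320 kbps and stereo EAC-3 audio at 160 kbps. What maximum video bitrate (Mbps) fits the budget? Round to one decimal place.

5.4 Mbps

Budget: 15 GiB = 128849.0 Mb.
367 min = 22020 s
Total bitrate budget: 128849.0 Mb / 22020 s = 5.851 Mbps.
Audio total: 320 + 160 = 480 kbps = 0.480 Mbps.
Video: 5.851 − 0.480 = 5.371 Mbps.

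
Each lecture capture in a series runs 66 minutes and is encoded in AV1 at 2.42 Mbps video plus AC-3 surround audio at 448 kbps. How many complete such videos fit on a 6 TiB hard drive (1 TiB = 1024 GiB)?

4646

66 min = 3960 s
Audio: 448 kbps = 0.448 Mbps.
Total bitrate: 2.868 Mbps.
Per item: 2.868 Mbps × 3960 s = 11,357 Mb = 1,420 MB.
Capacity: 6 TiB = 52,776,558 Mb; 4646.94 items → 4646 complete.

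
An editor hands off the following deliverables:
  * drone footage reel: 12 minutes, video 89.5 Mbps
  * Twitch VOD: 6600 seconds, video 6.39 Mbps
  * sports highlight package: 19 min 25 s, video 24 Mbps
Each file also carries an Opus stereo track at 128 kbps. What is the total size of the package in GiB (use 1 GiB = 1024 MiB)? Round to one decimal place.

15.8 GiB

Audio: 128 kbps = 0.128 Mbps.
drone footage reel: 89.628 Mbps × 720 s = 64532.2 Mb
Twitch VOD: 6.518 Mbps × 6600 s = 43018.8 Mb
sports highlight package: 24.128 Mbps × 1165 s = 28109.1 Mb
Total: 135660.1 Mb = 16957.5 MB.
= 15.79 GiB.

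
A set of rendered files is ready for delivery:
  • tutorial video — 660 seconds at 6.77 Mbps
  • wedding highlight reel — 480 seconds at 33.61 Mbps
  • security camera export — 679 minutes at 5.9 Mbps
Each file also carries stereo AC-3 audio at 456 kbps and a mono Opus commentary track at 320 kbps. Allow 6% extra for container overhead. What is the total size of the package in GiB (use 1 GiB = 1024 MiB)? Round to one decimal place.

Audio total: 456 + 320 = 776 kbps = 0.776 Mbps.
tutorial video: 7.546 Mbps × 660 s × 1.06 = 5279.2 Mb
wedding highlight reel: 34.386 Mbps × 480 s × 1.06 = 17495.6 Mb
security camera export: 6.676 Mbps × 40740 s × 1.06 = 288299.1 Mb
Total: 311073.8 Mb = 38884.2 MB.
= 36.21 GiB.

36.2 GiB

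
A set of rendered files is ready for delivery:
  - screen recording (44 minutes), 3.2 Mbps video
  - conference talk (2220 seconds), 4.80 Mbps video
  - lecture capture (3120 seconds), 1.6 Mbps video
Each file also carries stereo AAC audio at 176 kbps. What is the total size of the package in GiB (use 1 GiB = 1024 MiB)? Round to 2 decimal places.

Audio: 176 kbps = 0.176 Mbps.
screen recording: 3.376 Mbps × 2640 s = 8912.6 Mb
conference talk: 4.976 Mbps × 2220 s = 11046.7 Mb
lecture capture: 1.776 Mbps × 3120 s = 5541.1 Mb
Total: 25500.5 Mb = 3187.6 MB.
= 2.969 GiB.

2.97 GiB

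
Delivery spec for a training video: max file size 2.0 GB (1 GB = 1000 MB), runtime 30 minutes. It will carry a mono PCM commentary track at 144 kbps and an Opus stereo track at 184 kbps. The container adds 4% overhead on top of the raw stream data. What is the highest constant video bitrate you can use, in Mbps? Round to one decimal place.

8.2 Mbps

Budget: 2.0 GB = 16000.0 Mb.
Stream payload after overhead: 16000.0 / 1.04 = 15384.6 Mb.
30 min = 1800 s
Total bitrate budget: 15384.6 Mb / 1800 s = 8.547 Mbps.
Audio total: 144 + 184 = 328 kbps = 0.328 Mbps.
Video: 8.547 − 0.328 = 8.219 Mbps.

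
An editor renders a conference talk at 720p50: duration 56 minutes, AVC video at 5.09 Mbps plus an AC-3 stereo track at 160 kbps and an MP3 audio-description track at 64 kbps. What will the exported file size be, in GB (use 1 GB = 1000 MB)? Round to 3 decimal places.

56 min = 3360 s
Audio total: 160 + 64 = 224 kbps = 0.224 Mbps.
Total bitrate: 5.09 + 0.224 = 5.314 Mbps.
Stream data: 5.314 Mbps × 3360 s = 17855.0 Mb.
17,855 Mb ÷ 8 = 2,232 MB → 2.232 GB.

2.232 GB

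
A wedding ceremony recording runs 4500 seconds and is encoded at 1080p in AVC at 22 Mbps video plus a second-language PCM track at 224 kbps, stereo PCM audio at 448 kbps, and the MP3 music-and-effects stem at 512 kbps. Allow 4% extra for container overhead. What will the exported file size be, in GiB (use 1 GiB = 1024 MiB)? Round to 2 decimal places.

Audio total: 224 + 448 + 512 = 1184 kbps = 1.184 Mbps.
Total bitrate: 22 + 1.184 = 23.184 Mbps.
Stream data: 23.184 Mbps × 4500 s = 104328.0 Mb.
With 4% container overhead: ×1.04.
108,501 Mb = 13,562,640,000 bytes ÷ 1,073,741,824 = 12.63 GiB.

12.63 GiB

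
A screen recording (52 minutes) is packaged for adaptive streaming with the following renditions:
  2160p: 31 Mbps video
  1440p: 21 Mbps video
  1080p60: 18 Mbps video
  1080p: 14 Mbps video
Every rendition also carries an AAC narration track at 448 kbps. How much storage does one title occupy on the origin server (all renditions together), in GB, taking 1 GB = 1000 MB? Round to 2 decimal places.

33.46 GB

52 min = 3120 s
Audio: 448 kbps = 0.448 Mbps.
Sum of rendition bitrates: (31+0.448) + (21+0.448) + (18+0.448) + (14+0.448) = 85.792 Mbps.
× 3120 s = 267,671 Mb = 33,459 MB = 33.46 GB.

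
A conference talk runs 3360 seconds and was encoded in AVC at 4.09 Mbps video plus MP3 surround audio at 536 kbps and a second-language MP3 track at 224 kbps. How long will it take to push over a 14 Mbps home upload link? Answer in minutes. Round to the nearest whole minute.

19 minutes

Audio total: 536 + 224 = 760 kbps = 0.760 Mbps.
Total bitrate: 4.850 Mbps.
File: 4.850 Mbps × 3360 s = 16296.0 Mb.
At 14 Mbps: 16296.0 / 14 = 1164.0 s ≈ 19.4 minutes.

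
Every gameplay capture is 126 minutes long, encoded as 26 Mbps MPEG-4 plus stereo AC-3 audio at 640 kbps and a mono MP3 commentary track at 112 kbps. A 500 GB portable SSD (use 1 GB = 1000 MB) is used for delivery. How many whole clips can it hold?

19

126 min = 7560 s
Audio total: 640 + 112 = 752 kbps = 0.752 Mbps.
Total bitrate: 26.752 Mbps.
Per item: 26.752 Mbps × 7560 s = 202,245 Mb = 25,281 MB.
Capacity: 500 GB = 4,000,000 Mb; 19.78 items → 19 complete.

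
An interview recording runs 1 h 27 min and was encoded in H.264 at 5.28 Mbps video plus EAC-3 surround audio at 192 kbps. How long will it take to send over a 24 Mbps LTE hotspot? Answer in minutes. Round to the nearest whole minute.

1 h 27 min = 87 min = 5220 s
Audio: 192 kbps = 0.192 Mbps.
Total bitrate: 5.472 Mbps.
File: 5.472 Mbps × 5220 s = 28563.8 Mb.
At 24 Mbps: 28563.8 / 24 = 1190.2 s ≈ 19.8 minutes.

20 minutes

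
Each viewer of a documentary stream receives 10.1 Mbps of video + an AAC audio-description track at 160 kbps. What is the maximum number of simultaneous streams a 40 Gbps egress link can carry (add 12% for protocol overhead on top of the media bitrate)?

Audio: 160 kbps = 0.160 Mbps.
Per-viewer media rate: 10.260 Mbps.
On the wire with 12% overhead: 11.491 Mbps.
40 Gbps = 40,000 Mbps; 40,000 / 11.491 = 3480.92 → 3480 viewers.

3480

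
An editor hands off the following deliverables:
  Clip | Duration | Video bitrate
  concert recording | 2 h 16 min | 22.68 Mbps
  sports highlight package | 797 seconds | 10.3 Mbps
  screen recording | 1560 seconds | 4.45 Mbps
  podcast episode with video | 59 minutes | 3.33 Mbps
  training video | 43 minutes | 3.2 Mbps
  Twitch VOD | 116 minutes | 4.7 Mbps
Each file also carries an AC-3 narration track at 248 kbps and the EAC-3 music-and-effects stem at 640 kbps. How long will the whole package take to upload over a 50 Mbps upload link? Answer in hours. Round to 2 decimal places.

Audio total: 248 + 640 = 888 kbps = 0.888 Mbps.
concert recording: 23.568 Mbps × 8160 s = 192314.9 Mb
sports highlight package: 11.188 Mbps × 797 s = 8916.8 Mb
screen recording: 5.338 Mbps × 1560 s = 8327.3 Mb
podcast episode with video: 4.218 Mbps × 3540 s = 14931.7 Mb
training video: 4.088 Mbps × 2580 s = 10547.0 Mb
Twitch VOD: 5.588 Mbps × 6960 s = 38892.5 Mb
Total: 273930.2 Mb = 34241.3 MB.
At 50 Mbps: 273930.2 / 50 = 5479 s ≈ 1.52 hours.

1.52 hours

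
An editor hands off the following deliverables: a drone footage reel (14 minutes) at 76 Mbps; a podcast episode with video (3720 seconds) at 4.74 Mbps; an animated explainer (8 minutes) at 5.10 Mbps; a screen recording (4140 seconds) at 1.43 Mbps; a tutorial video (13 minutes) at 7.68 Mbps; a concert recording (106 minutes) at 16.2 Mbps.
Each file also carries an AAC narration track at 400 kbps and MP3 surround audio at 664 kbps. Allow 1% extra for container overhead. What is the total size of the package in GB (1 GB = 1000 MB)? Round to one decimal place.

27.3 GB

Audio total: 400 + 664 = 1064 kbps = 1.064 Mbps.
drone footage reel: 77.064 Mbps × 840 s × 1.01 = 65381.1 Mb
podcast episode with video: 5.804 Mbps × 3720 s × 1.01 = 21806.8 Mb
animated explainer: 6.164 Mbps × 480 s × 1.01 = 2988.3 Mb
screen recording: 2.494 Mbps × 4140 s × 1.01 = 10428.4 Mb
tutorial video: 8.744 Mbps × 780 s × 1.01 = 6888.5 Mb
concert recording: 17.264 Mbps × 6360 s × 1.01 = 110897.0 Mb
Total: 218390.2 Mb = 27298.8 MB.
= 27.30 GB.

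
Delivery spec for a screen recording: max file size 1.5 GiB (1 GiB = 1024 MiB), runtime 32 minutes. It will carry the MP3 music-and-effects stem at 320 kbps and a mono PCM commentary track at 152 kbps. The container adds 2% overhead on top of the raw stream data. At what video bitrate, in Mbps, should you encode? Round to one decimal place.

6.1 Mbps

Budget: 1.5 GiB = 12884.9 Mb.
Stream payload after overhead: 12884.9 / 1.02 = 12632.3 Mb.
32 min = 1920 s
Total bitrate budget: 12632.3 Mb / 1920 s = 6.579 Mbps.
Audio total: 320 + 152 = 472 kbps = 0.472 Mbps.
Video: 6.579 − 0.472 = 6.107 Mbps.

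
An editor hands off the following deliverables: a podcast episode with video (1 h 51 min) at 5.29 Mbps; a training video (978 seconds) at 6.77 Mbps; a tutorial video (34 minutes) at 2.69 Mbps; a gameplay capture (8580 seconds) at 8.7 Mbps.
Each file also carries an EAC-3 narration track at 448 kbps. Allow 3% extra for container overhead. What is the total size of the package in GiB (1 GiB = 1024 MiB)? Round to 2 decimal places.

15.61 GiB

Audio: 448 kbps = 0.448 Mbps.
podcast episode with video: 5.738 Mbps × 6660 s × 1.03 = 39361.5 Mb
training video: 7.218 Mbps × 978 s × 1.03 = 7271.0 Mb
tutorial video: 3.138 Mbps × 2040 s × 1.03 = 6593.6 Mb
gameplay capture: 9.148 Mbps × 8580 s × 1.03 = 80844.5 Mb
Total: 134070.6 Mb = 16758.8 MB.
= 15.61 GiB.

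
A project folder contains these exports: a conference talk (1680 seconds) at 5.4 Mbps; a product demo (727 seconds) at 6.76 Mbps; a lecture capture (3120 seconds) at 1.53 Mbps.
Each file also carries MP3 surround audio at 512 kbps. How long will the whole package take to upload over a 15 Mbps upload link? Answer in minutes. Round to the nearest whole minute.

Audio: 512 kbps = 0.512 Mbps.
conference talk: 5.912 Mbps × 1680 s = 9932.2 Mb
product demo: 7.272 Mbps × 727 s = 5286.7 Mb
lecture capture: 2.042 Mbps × 3120 s = 6371.0 Mb
Total: 21589.9 Mb = 2698.7 MB.
At 15 Mbps: 21589.9 / 15 = 1439 s ≈ 24 minutes.

24 minutes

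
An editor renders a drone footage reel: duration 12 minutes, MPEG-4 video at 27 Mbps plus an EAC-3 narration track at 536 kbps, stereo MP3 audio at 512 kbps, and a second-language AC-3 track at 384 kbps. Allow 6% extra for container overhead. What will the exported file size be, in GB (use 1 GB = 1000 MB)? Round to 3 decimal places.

12 min = 720 s
Audio total: 536 + 512 + 384 = 1432 kbps = 1.432 Mbps.
Total bitrate: 27 + 1.432 = 28.432 Mbps.
Stream data: 28.432 Mbps × 720 s = 20471.0 Mb.
With 6% container overhead: ×1.06.
21,699 Mb ÷ 8 = 2,712 MB → 2.712 GB.

2.712 GB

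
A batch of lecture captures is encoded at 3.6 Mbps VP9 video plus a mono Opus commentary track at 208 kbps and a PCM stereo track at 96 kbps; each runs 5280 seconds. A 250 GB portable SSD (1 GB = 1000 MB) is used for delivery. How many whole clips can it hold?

Audio total: 208 + 96 = 304 kbps = 0.304 Mbps.
Total bitrate: 3.904 Mbps.
Per item: 3.904 Mbps × 5280 s = 20,613 Mb = 2,577 MB.
Capacity: 250 GB = 2,000,000 Mb; 97.03 items → 97 complete.

97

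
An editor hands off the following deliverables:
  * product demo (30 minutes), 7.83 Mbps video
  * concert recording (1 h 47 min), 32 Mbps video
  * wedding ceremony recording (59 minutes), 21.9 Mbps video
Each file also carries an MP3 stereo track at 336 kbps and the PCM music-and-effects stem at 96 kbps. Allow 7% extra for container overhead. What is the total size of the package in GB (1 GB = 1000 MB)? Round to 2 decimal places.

40.41 GB

Audio total: 336 + 96 = 432 kbps = 0.432 Mbps.
product demo: 8.262 Mbps × 1800 s × 1.07 = 15912.6 Mb
concert recording: 32.432 Mbps × 6420 s × 1.07 = 222788.4 Mb
wedding ceremony recording: 22.332 Mbps × 3540 s × 1.07 = 84589.1 Mb
Total: 323290.1 Mb = 40411.3 MB.
= 40.41 GB.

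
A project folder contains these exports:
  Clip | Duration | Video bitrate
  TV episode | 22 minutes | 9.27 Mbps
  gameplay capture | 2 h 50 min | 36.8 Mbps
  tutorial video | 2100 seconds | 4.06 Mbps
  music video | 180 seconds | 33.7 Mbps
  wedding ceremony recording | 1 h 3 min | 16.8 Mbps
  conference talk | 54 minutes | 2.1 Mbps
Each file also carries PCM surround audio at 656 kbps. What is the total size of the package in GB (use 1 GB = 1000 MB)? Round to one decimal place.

Audio: 656 kbps = 0.656 Mbps.
TV episode: 9.926 Mbps × 1320 s = 13102.3 Mb
gameplay capture: 37.456 Mbps × 10200 s = 382051.2 Mb
tutorial video: 4.716 Mbps × 2100 s = 9903.6 Mb
music video: 34.356 Mbps × 180 s = 6184.1 Mb
wedding ceremony recording: 17.456 Mbps × 3780 s = 65983.7 Mb
conference talk: 2.756 Mbps × 3240 s = 8929.4 Mb
Total: 486154.3 Mb = 60769.3 MB.
= 60.77 GB.

60.8 GB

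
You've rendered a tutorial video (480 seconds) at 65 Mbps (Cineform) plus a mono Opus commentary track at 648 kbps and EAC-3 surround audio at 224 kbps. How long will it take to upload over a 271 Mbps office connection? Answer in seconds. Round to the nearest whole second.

117 seconds

Audio total: 648 + 224 = 872 kbps = 0.872 Mbps.
Total bitrate: 65.872 Mbps.
File: 65.872 Mbps × 480 s = 31618.6 Mb.
At 271 Mbps: 31618.6 / 271 = 116.7 s ≈ 117 seconds.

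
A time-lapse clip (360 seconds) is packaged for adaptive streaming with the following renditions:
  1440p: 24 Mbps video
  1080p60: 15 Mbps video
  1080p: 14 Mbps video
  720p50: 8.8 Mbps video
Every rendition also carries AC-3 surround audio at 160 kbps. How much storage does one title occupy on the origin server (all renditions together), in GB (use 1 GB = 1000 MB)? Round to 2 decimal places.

2.81 GB

Audio: 160 kbps = 0.160 Mbps.
Sum of rendition bitrates: (24+0.160) + (15+0.160) + (14+0.160) + (8.8+0.160) = 62.440 Mbps.
× 360 s = 22,478 Mb = 2,810 MB = 2.810 GB.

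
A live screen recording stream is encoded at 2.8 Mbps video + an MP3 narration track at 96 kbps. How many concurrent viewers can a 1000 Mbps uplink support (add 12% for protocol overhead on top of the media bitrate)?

308

Audio: 96 kbps = 0.096 Mbps.
Per-viewer media rate: 2.896 Mbps.
On the wire with 12% overhead: 3.244 Mbps.
1000 Mbps = 1,000 Mbps; 1,000 / 3.244 = 308.31 → 308 viewers.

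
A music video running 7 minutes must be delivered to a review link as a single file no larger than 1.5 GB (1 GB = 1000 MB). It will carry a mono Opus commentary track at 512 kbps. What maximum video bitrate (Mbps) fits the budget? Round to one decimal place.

28.1 Mbps

Budget: 1.5 GB = 12000.0 Mb.
7 min = 420 s
Total bitrate budget: 12000.0 Mb / 420 s = 28.571 Mbps.
Audio: 512 kbps = 0.512 Mbps.
Video: 28.571 − 0.512 = 28.059 Mbps.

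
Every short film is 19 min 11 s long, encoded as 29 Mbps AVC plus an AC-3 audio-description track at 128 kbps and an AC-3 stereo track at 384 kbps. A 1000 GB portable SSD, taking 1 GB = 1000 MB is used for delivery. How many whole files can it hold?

235

19 min 11 s = 1151 s
Audio total: 128 + 384 = 512 kbps = 0.512 Mbps.
Total bitrate: 29.512 Mbps.
Per item: 29.512 Mbps × 1151 s = 33,968 Mb = 4,246 MB.
Capacity: 1000 GB = 8,000,000 Mb; 235.51 items → 235 complete.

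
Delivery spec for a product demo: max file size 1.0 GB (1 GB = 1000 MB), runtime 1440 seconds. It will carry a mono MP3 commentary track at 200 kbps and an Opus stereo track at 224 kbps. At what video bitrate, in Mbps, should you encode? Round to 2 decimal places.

Budget: 1.0 GB = 8000.0 Mb.
Total bitrate budget: 8000.0 Mb / 1440 s = 5.556 Mbps.
Audio total: 200 + 224 = 424 kbps = 0.424 Mbps.
Video: 5.556 − 0.424 = 5.132 Mbps.

5.13 Mbps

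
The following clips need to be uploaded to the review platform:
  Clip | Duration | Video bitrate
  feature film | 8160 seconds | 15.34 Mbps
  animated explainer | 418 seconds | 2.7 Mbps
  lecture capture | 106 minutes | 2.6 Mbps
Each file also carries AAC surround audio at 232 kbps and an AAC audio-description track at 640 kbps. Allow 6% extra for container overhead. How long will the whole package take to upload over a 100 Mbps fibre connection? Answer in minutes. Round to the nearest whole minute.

Audio total: 232 + 640 = 872 kbps = 0.872 Mbps.
feature film: 16.212 Mbps × 8160 s × 1.06 = 140227.3 Mb
animated explainer: 3.572 Mbps × 418 s × 1.06 = 1582.7 Mb
lecture capture: 3.472 Mbps × 6360 s × 1.06 = 23406.8 Mb
Total: 165216.8 Mb = 20652.1 MB.
At 100 Mbps: 165216.8 / 100 = 1652 s ≈ 27.5 minutes.

28 minutes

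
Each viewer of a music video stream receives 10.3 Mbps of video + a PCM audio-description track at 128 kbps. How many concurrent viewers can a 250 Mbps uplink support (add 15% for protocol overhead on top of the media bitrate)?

Audio: 128 kbps = 0.128 Mbps.
Per-viewer media rate: 10.428 Mbps.
On the wire with 15% overhead: 11.992 Mbps.
250 Mbps = 250.0 Mbps; 250.0 / 11.992 = 20.85 → 20 viewers.

20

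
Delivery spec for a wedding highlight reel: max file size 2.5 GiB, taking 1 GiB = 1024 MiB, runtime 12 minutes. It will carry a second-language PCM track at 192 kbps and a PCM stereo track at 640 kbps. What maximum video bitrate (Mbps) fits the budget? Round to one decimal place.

Budget: 2.5 GiB = 21474.8 Mb.
12 min = 720 s
Total bitrate budget: 21474.8 Mb / 720 s = 29.826 Mbps.
Audio total: 192 + 640 = 832 kbps = 0.832 Mbps.
Video: 29.826 − 0.832 = 28.994 Mbps.

29.0 Mbps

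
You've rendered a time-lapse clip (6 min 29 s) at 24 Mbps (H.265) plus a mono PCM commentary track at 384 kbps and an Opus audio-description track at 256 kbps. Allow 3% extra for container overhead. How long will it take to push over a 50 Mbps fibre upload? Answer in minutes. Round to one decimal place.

3.3 minutes

6 min 29 s = 389 s
Audio total: 384 + 256 = 640 kbps = 0.640 Mbps.
Total bitrate: 24.640 Mbps.
File: 24.640 Mbps × 389 s = 9585.0 Mb.
With 3% container overhead: ×1.03. → 9872.5 Mb.
At 50 Mbps: 9872.5 / 50 = 197.5 s ≈ 3.29 minutes.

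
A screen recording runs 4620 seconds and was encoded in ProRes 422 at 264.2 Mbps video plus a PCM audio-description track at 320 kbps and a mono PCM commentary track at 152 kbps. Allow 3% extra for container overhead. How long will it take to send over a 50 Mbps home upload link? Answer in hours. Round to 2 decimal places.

Audio total: 320 + 152 = 472 kbps = 0.472 Mbps.
Total bitrate: 264.672 Mbps.
File: 264.672 Mbps × 4620 s = 1222784.6 Mb.
With 3% container overhead: ×1.03. → 1259468.2 Mb.
At 50 Mbps: 1259468.2 / 50 = 25189.4 s ≈ 7 hours.

7.00 hours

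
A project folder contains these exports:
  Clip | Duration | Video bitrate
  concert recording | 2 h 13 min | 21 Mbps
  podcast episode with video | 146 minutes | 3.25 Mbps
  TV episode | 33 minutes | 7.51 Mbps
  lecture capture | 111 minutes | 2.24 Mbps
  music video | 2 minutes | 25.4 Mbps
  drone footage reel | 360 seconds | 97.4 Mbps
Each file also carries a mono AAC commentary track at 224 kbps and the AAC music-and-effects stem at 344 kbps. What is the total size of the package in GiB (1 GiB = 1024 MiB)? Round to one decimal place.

Audio total: 224 + 344 = 568 kbps = 0.568 Mbps.
concert recording: 21.568 Mbps × 7980 s = 172112.6 Mb
podcast episode with video: 3.818 Mbps × 8760 s = 33445.7 Mb
TV episode: 8.078 Mbps × 1980 s = 15994.4 Mb
lecture capture: 2.808 Mbps × 6660 s = 18701.3 Mb
music video: 25.968 Mbps × 120 s = 3116.2 Mb
drone footage reel: 97.968 Mbps × 360 s = 35268.5 Mb
Total: 278638.7 Mb = 34829.8 MB.
= 32.44 GiB.

32.4 GiB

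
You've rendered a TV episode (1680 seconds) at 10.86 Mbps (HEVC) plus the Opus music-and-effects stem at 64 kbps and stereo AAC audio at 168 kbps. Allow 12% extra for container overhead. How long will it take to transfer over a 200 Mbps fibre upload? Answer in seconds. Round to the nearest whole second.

104 seconds

Audio total: 64 + 168 = 232 kbps = 0.232 Mbps.
Total bitrate: 11.092 Mbps.
File: 11.092 Mbps × 1680 s = 18634.6 Mb.
With 12% container overhead: ×1.12. → 20870.7 Mb.
At 200 Mbps: 20870.7 / 200 = 104.4 s ≈ 104 seconds.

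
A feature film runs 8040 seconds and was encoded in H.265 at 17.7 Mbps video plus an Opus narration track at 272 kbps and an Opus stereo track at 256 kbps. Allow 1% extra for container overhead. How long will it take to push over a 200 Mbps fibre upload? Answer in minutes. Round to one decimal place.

12.3 minutes

Audio total: 272 + 256 = 528 kbps = 0.528 Mbps.
Total bitrate: 18.228 Mbps.
File: 18.228 Mbps × 8040 s = 146553.1 Mb.
With 1% container overhead: ×1.01. → 148018.7 Mb.
At 200 Mbps: 148018.7 / 200 = 740.1 s ≈ 12.3 minutes.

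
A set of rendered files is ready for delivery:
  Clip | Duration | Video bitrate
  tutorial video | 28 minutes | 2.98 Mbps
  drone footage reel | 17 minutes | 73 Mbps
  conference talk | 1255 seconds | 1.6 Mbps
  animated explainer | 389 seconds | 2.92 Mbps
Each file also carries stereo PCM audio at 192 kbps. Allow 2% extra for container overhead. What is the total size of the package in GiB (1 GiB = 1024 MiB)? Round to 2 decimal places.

Audio: 192 kbps = 0.192 Mbps.
tutorial video: 3.172 Mbps × 1680 s × 1.02 = 5435.5 Mb
drone footage reel: 73.192 Mbps × 1020 s × 1.02 = 76149.0 Mb
conference talk: 1.792 Mbps × 1255 s × 1.02 = 2293.9 Mb
animated explainer: 3.112 Mbps × 389 s × 1.02 = 1234.8 Mb
Total: 85113.2 Mb = 10639.2 MB.
= 9.908 GiB.

9.91 GiB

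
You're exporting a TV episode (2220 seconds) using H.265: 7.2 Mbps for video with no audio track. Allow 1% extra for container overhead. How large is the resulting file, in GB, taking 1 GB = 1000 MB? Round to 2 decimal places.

Total bitrate: 7.2 Mbps.
Stream data: 7.200 Mbps × 2220 s = 15984.0 Mb.
With 1% container overhead: ×1.01.
16,144 Mb ÷ 8 = 2,018 MB → 2.018 GB.

2.02 GB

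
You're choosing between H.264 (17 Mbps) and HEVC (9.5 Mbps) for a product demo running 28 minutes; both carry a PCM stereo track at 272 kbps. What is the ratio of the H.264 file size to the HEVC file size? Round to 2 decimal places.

28 min = 1680 s
Audio: 272 kbps = 0.272 Mbps.
H.264: 17.272 Mbps × 1680 s = 29017.0 Mb = 3.378 GiB.
HEVC: 9.772 Mbps × 1680 s = 16417.0 Mb = 1.911 GiB.
Ratio: 3.378 / 1.911 = 1.767.

1.77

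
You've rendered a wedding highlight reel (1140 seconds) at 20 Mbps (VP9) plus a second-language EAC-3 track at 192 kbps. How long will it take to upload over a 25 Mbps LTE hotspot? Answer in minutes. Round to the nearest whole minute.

Audio: 192 kbps = 0.192 Mbps.
Total bitrate: 20.192 Mbps.
File: 20.192 Mbps × 1140 s = 23018.9 Mb.
At 25 Mbps: 23018.9 / 25 = 920.8 s ≈ 15.3 minutes.

15 minutes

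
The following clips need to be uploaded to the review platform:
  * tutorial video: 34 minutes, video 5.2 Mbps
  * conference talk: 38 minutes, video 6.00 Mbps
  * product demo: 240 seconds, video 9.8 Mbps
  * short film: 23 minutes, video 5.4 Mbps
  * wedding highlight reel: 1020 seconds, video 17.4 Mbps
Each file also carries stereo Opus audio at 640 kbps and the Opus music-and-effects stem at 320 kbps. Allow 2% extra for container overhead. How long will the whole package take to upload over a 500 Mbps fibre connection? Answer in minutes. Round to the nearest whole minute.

Audio total: 640 + 320 = 960 kbps = 0.960 Mbps.
tutorial video: 6.160 Mbps × 2040 s × 1.02 = 12817.7 Mb
conference talk: 6.960 Mbps × 2280 s × 1.02 = 16186.2 Mb
product demo: 10.760 Mbps × 240 s × 1.02 = 2634.0 Mb
short film: 6.360 Mbps × 1380 s × 1.02 = 8952.3 Mb
wedding highlight reel: 18.360 Mbps × 1020 s × 1.02 = 19101.7 Mb
Total: 59692.0 Mb = 7461.5 MB.
At 500 Mbps: 59692.0 / 500 = 119 s ≈ 1.99 minutes.

2 minutes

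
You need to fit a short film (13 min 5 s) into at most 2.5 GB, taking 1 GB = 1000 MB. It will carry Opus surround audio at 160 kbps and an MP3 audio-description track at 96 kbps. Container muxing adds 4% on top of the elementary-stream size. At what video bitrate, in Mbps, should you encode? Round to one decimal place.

24.2 Mbps

Budget: 2.5 GB = 20000.0 Mb.
Stream payload after overhead: 20000.0 / 1.04 = 19230.8 Mb.
13 min 5 s = 785 s
Total bitrate budget: 19230.8 Mb / 785 s = 24.498 Mbps.
Audio total: 160 + 96 = 256 kbps = 0.256 Mbps.
Video: 24.498 − 0.256 = 24.242 Mbps.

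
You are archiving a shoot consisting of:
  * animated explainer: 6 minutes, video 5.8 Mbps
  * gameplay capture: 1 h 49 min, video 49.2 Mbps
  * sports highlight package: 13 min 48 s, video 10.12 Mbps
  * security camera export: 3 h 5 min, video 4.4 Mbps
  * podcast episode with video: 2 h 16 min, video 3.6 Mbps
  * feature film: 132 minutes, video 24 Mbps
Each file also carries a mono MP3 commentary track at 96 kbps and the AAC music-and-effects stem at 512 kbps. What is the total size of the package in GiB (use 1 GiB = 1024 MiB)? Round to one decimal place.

Audio total: 96 + 512 = 608 kbps = 0.608 Mbps.
animated explainer: 6.408 Mbps × 360 s = 2306.9 Mb
gameplay capture: 49.808 Mbps × 6540 s = 325744.3 Mb
sports highlight package: 10.728 Mbps × 828 s = 8882.8 Mb
security camera export: 5.008 Mbps × 11100 s = 55588.8 Mb
podcast episode with video: 4.208 Mbps × 8160 s = 34337.3 Mb
feature film: 24.608 Mbps × 7920 s = 194895.4 Mb
Total: 621755.4 Mb = 77719.4 MB.
= 72.38 GiB.

72.4 GiB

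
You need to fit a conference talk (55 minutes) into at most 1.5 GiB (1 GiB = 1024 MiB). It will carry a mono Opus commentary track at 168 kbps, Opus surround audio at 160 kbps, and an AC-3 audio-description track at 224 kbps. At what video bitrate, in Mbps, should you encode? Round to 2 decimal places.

3.35 Mbps

Budget: 1.5 GiB = 12884.9 Mb.
55 min = 3300 s
Total bitrate budget: 12884.9 Mb / 3300 s = 3.905 Mbps.
Audio total: 168 + 160 + 224 = 552 kbps = 0.552 Mbps.
Video: 3.905 − 0.552 = 3.353 Mbps.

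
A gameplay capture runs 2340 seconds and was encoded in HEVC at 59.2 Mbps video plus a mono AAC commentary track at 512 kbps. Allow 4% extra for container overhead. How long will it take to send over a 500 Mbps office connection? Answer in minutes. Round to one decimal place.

4.8 minutes

Audio: 512 kbps = 0.512 Mbps.
Total bitrate: 59.712 Mbps.
File: 59.712 Mbps × 2340 s = 139726.1 Mb.
With 4% container overhead: ×1.04. → 145315.1 Mb.
At 500 Mbps: 145315.1 / 500 = 290.6 s ≈ 4.84 minutes.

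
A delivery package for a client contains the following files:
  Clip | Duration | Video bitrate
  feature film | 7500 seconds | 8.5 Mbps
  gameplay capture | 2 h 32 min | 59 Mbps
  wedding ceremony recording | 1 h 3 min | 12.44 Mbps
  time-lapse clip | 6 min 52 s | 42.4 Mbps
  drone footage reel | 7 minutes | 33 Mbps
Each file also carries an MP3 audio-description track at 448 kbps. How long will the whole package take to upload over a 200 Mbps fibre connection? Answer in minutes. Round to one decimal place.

Audio: 448 kbps = 0.448 Mbps.
feature film: 8.948 Mbps × 7500 s = 67110.0 Mb
gameplay capture: 59.448 Mbps × 9120 s = 542165.8 Mb
wedding ceremony recording: 12.888 Mbps × 3780 s = 48716.6 Mb
time-lapse clip: 42.848 Mbps × 412 s = 17653.4 Mb
drone footage reel: 33.448 Mbps × 420 s = 14048.2 Mb
Total: 689693.9 Mb = 86211.7 MB.
At 200 Mbps: 689693.9 / 200 = 3448 s ≈ 57.5 minutes.

57.5 minutes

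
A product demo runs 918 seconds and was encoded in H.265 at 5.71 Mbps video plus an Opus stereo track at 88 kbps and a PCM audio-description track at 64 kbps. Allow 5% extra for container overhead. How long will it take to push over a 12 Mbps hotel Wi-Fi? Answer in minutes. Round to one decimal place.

Audio total: 88 + 64 = 152 kbps = 0.152 Mbps.
Total bitrate: 5.862 Mbps.
File: 5.862 Mbps × 918 s = 5381.3 Mb.
With 5% container overhead: ×1.05. → 5650.4 Mb.
At 12 Mbps: 5650.4 / 12 = 470.9 s ≈ 7.85 minutes.

7.8 minutes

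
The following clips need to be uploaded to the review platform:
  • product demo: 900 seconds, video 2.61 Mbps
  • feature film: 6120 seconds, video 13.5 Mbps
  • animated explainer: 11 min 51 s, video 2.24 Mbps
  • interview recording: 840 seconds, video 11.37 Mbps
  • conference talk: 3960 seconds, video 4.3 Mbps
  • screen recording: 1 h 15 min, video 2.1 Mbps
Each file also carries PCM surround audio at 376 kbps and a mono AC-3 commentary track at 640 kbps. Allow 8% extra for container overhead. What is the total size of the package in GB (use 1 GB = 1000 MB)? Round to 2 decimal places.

18.89 GB

Audio total: 376 + 640 = 1016 kbps = 1.016 Mbps.
product demo: 3.626 Mbps × 900 s × 1.08 = 3524.5 Mb
feature film: 14.516 Mbps × 6120 s × 1.08 = 95945.0 Mb
animated explainer: 3.256 Mbps × 711 s × 1.08 = 2500.2 Mb
interview recording: 12.386 Mbps × 840 s × 1.08 = 11236.6 Mb
conference talk: 5.316 Mbps × 3960 s × 1.08 = 22735.5 Mb
screen recording: 3.116 Mbps × 4500 s × 1.08 = 15143.8 Mb
Total: 151085.5 Mb = 18885.7 MB.
= 18.89 GB.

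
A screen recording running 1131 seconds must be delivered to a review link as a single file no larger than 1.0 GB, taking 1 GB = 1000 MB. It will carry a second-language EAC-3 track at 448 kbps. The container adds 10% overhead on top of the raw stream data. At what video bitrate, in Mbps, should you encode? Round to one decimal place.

6.0 Mbps

Budget: 1.0 GB = 8000.0 Mb.
Stream payload after overhead: 8000.0 / 1.10 = 7272.7 Mb.
Total bitrate budget: 7272.7 Mb / 1131 s = 6.430 Mbps.
Audio: 448 kbps = 0.448 Mbps.
Video: 6.430 − 0.448 = 5.982 Mbps.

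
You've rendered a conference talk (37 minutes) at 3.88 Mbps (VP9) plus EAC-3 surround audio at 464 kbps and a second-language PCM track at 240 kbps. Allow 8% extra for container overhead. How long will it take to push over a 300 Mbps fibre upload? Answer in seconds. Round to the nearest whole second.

37 min = 2220 s
Audio total: 464 + 240 = 704 kbps = 0.704 Mbps.
Total bitrate: 4.584 Mbps.
File: 4.584 Mbps × 2220 s = 10176.5 Mb.
With 8% container overhead: ×1.08. → 10990.6 Mb.
At 300 Mbps: 10990.6 / 300 = 36.6 s ≈ 36.6 seconds.

37 seconds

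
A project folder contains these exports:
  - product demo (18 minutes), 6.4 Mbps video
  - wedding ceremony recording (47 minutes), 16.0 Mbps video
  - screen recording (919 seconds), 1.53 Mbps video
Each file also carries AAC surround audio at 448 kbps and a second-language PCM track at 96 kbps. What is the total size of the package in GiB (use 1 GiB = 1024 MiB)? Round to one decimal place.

6.5 GiB

Audio total: 448 + 96 = 544 kbps = 0.544 Mbps.
product demo: 6.944 Mbps × 1080 s = 7499.5 Mb
wedding ceremony recording: 16.544 Mbps × 2820 s = 46654.1 Mb
screen recording: 2.074 Mbps × 919 s = 1906.0 Mb
Total: 56059.6 Mb = 7007.5 MB.
= 6.526 GiB.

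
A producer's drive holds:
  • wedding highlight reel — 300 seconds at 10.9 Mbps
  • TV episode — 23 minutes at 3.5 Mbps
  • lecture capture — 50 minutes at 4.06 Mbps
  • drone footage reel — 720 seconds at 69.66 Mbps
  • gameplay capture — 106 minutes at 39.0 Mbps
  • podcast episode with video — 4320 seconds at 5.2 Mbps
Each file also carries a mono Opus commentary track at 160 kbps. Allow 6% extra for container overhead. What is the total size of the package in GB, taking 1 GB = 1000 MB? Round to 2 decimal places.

45.52 GB

Audio: 160 kbps = 0.160 Mbps.
wedding highlight reel: 11.060 Mbps × 300 s × 1.06 = 3517.1 Mb
TV episode: 3.660 Mbps × 1380 s × 1.06 = 5353.8 Mb
lecture capture: 4.220 Mbps × 3000 s × 1.06 = 13419.6 Mb
drone footage reel: 69.820 Mbps × 720 s × 1.06 = 53286.6 Mb
gameplay capture: 39.160 Mbps × 6360 s × 1.06 = 264001.1 Mb
podcast episode with video: 5.360 Mbps × 4320 s × 1.06 = 24544.5 Mb
Total: 364122.7 Mb = 45515.3 MB.
= 45.52 GB.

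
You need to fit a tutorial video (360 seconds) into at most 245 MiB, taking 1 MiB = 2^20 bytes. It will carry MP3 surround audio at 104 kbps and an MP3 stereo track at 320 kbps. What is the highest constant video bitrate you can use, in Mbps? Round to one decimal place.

5.3 Mbps

Budget: 245 MiB = 2055.2 Mb.
Total bitrate budget: 2055.2 Mb / 360 s = 5.709 Mbps.
Audio total: 104 + 320 = 424 kbps = 0.424 Mbps.
Video: 5.709 − 0.424 = 5.285 Mbps.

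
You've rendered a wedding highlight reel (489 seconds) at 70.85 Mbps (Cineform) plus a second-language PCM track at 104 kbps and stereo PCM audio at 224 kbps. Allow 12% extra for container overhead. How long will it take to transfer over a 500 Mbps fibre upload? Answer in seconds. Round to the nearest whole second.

78 seconds

Audio total: 104 + 224 = 328 kbps = 0.328 Mbps.
Total bitrate: 71.178 Mbps.
File: 71.178 Mbps × 489 s = 34806.0 Mb.
With 12% container overhead: ×1.12. → 38982.8 Mb.
At 500 Mbps: 38982.8 / 500 = 78.0 s ≈ 78 seconds.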